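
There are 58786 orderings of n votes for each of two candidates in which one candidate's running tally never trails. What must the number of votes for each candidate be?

Such ballot sequences with n votes each are counted by C_n; 58786 = C_11.

11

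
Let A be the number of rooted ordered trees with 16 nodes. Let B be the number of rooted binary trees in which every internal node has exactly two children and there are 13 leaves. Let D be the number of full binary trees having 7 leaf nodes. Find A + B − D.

A rooted plane tree on 16 nodes has 15 edges, and such trees are counted by C_15. So A = C_15 = 9694845.
Full binary trees with 13 leaves have 13−1 = 12 internal nodes, so there are C_12 of them. So B = C_12 = 208012.
Full binary trees with 7 leaves have 7−1 = 6 internal nodes, so there are C_6 of them. So D = C_6 = 132.
A + B − D = 9694845 + 208012 − 132 = 9902725.

9902725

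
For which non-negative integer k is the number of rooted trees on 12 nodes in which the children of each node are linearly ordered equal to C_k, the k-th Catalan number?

A rooted plane tree on 12 nodes has 11 edges, and such trees are counted by C_11.

11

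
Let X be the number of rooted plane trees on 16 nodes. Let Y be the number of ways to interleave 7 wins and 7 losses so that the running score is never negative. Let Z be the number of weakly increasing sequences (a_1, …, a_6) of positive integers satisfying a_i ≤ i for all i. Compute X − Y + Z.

9694548

Rooted ordered (plane) trees on m nodes have m−1 edges and are counted by C_{m−1}; m = 16 gives C_15. So X = C_15 = 9694845.
Reading a vote for the leader as '(' and for the other as ')' turns such a sequence into a balanced string of 7 pairs, so the count is C_7. So Y = C_7 = 429.
Such sub-staircase sequences of length n are counted by C_n; here n = 6. So Z = C_6 = 132.
X − Y + Z = 9694845 − 429 + 132 = 9694548.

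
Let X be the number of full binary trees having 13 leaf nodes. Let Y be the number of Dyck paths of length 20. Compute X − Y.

A full binary tree with L leaves has L−1 internal nodes and is counted by C_{L−1}; L = 13 gives C_12. So X = C_12 = 208012.
A Dyck path with 10 up-steps and 10 down-steps has semilength 10, so there are C_10 of them. So Y = C_10 = 16796.
X − Y = 208012 − 16796 = 191216.

191216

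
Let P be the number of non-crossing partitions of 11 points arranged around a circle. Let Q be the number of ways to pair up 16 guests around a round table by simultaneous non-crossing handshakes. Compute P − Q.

57356

Non-crossing partitions of an n-element set are counted by C_n; here n = 11. So P = C_11 = 58786.
Non-crossing handshake pairings of 2n people are counted by C_n; 16 people gives n = 8. So Q = C_8 = 1430.
P − Q = 58786 − 1430 = 57356.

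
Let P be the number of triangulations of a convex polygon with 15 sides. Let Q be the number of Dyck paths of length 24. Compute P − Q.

534888

A convex 15-gon is triangulated into 13 triangles, and the number of such triangulations is the Catalan number C_{15−2} = C_13. So P = C_13 = 742900.
Dyck paths of semilength n (length 2n) are counted by C_n; here n = 12. So Q = C_12 = 208012.
P − Q = 742900 − 208012 = 534888.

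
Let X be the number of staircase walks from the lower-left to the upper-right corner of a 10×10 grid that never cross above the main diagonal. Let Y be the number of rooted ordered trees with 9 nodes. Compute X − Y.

15366

Sub-diagonal monotone paths from (0,0) to (10,10) biject with Dyck paths of semilength 10, giving C_10. So X = C_10 = 16796.
A rooted plane tree on 9 nodes has 8 edges, and such trees are counted by C_8. So Y = C_8 = 1430.
X − Y = 16796 − 1430 = 15366.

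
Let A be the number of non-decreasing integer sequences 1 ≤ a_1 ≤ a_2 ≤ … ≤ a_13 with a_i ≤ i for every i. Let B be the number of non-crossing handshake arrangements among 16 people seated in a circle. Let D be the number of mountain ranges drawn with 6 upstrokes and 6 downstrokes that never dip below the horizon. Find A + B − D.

Such sub-staircase sequences of length n are counted by C_n; here n = 13. So A = C_13 = 742900.
Non-crossing handshake pairings of 2n people are counted by C_n; 16 people gives n = 8. So B = C_8 = 1430.
Dyck paths of semilength n (length 2n) are counted by C_n; here n = 6. So D = C_6 = 132.
A + B − D = 742900 + 1430 − 132 = 744198.

744198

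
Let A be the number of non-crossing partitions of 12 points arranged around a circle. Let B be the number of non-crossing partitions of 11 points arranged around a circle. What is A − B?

149226

Non-crossing partitions of an n-element set are counted by C_n; here n = 12. So A = C_12 = 208012.
Non-crossing partitions of an n-element set are counted by C_n; here n = 11. So B = C_11 = 58786.
A − B = 208012 − 58786 = 149226.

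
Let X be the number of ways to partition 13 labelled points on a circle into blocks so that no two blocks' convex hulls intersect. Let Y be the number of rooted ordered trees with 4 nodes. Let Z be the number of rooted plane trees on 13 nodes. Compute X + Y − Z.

The non-crossing partitions of [13] form a lattice of size C_13. So X = C_13 = 742900.
Rooted ordered (plane) trees on m nodes have m−1 edges and are counted by C_{m−1}; m = 4 gives C_3. So Y = C_3 = 5.
Rooted ordered (plane) trees on m nodes have m−1 edges and are counted by C_{m−1}; m = 13 gives C_12. So Z = C_12 = 208012.
X + Y − Z = 742900 + 5 − 208012 = 534893.

534893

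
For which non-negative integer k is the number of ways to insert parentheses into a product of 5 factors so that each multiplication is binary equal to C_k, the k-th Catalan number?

4

Parenthesizations of m factors correspond to full binary trees with m leaves, counted by C_{m−1}; m = 5 gives C_4.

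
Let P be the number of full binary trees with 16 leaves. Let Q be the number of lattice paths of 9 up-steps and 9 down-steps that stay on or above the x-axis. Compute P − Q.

9689983

Full binary trees with 16 leaves have 16−1 = 15 internal nodes, so there are C_15 of them. So P = C_15 = 9694845.
Dyck paths of semilength n (length 2n) are counted by C_n; here n = 9. So Q = C_9 = 4862.
P − Q = 9694845 − 4862 = 9689983.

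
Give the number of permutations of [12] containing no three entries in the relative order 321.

208012

Permutations of [n] avoiding any single length-3 pattern are counted by C_n; here n = 12.
C_12 = 208012.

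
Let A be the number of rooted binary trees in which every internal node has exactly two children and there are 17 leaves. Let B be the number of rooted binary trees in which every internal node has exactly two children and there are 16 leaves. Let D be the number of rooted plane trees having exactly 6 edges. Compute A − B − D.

Full binary trees with 17 leaves have 17−1 = 16 internal nodes, so there are C_16 of them. So A = C_16 = 35357670.
A full binary tree with L leaves has L−1 internal nodes and is counted by C_{L−1}; L = 16 gives C_15. So B = C_15 = 9694845.
Rooted ordered trees with n edges are counted by C_n; here n = 6. So D = C_6 = 132.
A − B − D = 35357670 − 9694845 − 132 = 25662693.

25662693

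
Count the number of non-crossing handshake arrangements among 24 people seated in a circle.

With 24 = 2·12 people, non-crossing handshake pairings are non-crossing perfect matchings on a circle, counted by C_12.
C_12 = C(24,12)/13 = 2704156/13 = 208012.

208012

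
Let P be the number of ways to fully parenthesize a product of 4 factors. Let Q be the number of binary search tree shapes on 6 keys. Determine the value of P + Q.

137

Bracketing 4 factors into binary products is counted by C_{4−1} = C_3. So P = C_3 = 5.
Rooted binary trees with 6 nodes (each child slot possibly empty) number C_6. So Q = C_6 = 132.
P + Q = 5 + 132 = 137.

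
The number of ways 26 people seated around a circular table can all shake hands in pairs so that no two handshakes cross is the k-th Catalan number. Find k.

13

With 26 = 2·13 people, non-crossing handshake pairings are non-crossing perfect matchings on a circle, counted by C_13.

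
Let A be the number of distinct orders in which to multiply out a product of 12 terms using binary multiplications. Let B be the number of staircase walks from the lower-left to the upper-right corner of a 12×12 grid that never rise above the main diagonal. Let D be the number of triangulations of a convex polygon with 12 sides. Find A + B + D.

283594

Parenthesizations of m factors correspond to full binary trees with m leaves, counted by C_{m−1}; m = 12 gives C_11. So A = C_11 = 58786.
Sub-diagonal monotone paths from (0,0) to (12,12) biject with Dyck paths of semilength 12, giving C_12. So B = C_12 = 208012.
Triangulations of a convex m-gon are counted by C_{m−2}; with m = 12 this is C_10. So D = C_10 = 16796.
A + B + D = 58786 + 208012 + 16796 = 283594.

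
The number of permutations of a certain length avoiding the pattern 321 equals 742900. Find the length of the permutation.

Permutations of [n] avoiding a fixed length-3 pattern are counted by C_n. Since C_13 = 742900, the index is 13.

13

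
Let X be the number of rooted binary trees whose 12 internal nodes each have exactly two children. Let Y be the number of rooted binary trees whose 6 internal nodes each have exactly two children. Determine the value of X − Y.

207880

The number of full binary trees on 12 internal nodes is the Catalan number C_12. So X = C_12 = 208012.
The number of full binary trees on 6 internal nodes is the Catalan number C_6. So Y = C_6 = 132.
X − Y = 208012 − 132 = 207880.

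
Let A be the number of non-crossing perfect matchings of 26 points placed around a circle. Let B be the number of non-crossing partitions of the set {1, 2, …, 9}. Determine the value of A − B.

738038

Pairing 26 circle points by 13 non-crossing chords gives C_13 matchings. So A = C_13 = 742900.
Non-crossing partitions of an n-element set are counted by C_n; here n = 9. So B = C_9 = 4862.
A − B = 742900 − 4862 = 738038.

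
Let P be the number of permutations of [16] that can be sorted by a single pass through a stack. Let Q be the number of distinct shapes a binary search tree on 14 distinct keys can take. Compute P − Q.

32683230

Stack-sortable permutations are exactly the 231-avoiding ones, counted by C_n; here n = 16. So P = C_16 = 35357670.
Rooted binary trees with 14 nodes (each child slot possibly empty) number C_14. So Q = C_14 = 2674440.
P − Q = 35357670 − 2674440 = 32683230.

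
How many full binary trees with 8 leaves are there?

A full binary tree with L leaves has L−1 internal nodes and is counted by C_{L−1}; L = 8 gives C_7.
C_7 = C(14,7)/8 = 3432/8 = 429.

429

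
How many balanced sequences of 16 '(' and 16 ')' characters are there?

35357670

Balanced strings of n pairs of brackets are counted by C_n; here n = 16.
C_16 = C_15 · 2(2·15+1)/(15+2) = 9694845 · 62/17 = 35357670.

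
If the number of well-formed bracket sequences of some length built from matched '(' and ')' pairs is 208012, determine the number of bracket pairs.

12

Balanced strings of n bracket-pairs are counted by C_n, and C_12 = 208012.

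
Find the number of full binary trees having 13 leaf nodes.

A full binary tree with L leaves has L−1 internal nodes and is counted by C_{L−1}; L = 13 gives C_12.
C_12 = C(24,12)/13 = 2704156/13 = 208012.

208012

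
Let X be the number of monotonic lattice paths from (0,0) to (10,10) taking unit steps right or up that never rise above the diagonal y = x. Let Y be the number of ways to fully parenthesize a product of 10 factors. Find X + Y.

Sub-diagonal monotone paths from (0,0) to (10,10) biject with Dyck paths of semilength 10, giving C_10. So X = C_10 = 16796.
Parenthesizations of m factors correspond to full binary trees with m leaves, counted by C_{m−1}; m = 10 gives C_9. So Y = C_9 = 4862.
X + Y = 16796 + 4862 = 21658.

21658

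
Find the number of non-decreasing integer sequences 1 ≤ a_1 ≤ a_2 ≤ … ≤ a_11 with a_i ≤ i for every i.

Such sub-staircase sequences of length n are counted by C_n; here n = 11.
C_11 = 58786.

58786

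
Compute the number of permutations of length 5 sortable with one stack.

Stack-sortable permutations are exactly the 231-avoiding ones, counted by C_n; here n = 5.
C_5 = C(10,5)/6 = 252/6 = 42.

42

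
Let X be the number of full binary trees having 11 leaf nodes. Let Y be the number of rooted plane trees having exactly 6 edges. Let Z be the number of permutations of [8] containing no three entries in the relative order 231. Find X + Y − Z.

Full binary trees with 11 leaves have 11−1 = 10 internal nodes, so there are C_10 of them. So X = C_10 = 16796.
Rooted ordered trees with n edges are counted by C_n; here n = 6. So Y = C_6 = 132.
Permutations of [n] avoiding any single length-3 pattern are counted by C_n; here n = 8. So Z = C_8 = 1430.
X + Y − Z = 16796 + 132 − 1430 = 15498.

15498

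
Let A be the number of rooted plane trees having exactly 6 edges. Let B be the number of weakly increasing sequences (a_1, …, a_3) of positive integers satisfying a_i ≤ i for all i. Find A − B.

127

Rooted ordered trees with n edges are counted by C_n; here n = 6. So A = C_6 = 132.
Weakly increasing sequences with a_i ≤ i biject with Dyck paths of semilength 3, so there are C_3. So B = C_3 = 5.
A − B = 132 − 5 = 127.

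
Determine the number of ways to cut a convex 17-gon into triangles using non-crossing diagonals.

A convex 17-gon is triangulated into 15 triangles, and the number of such triangulations is the Catalan number C_{17−2} = C_15.
C_15 = C(30,15)/16 = 155117520/16 = 9694845.

9694845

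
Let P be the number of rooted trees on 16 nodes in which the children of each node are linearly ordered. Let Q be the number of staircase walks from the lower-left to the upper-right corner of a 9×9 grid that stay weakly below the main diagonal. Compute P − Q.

9689983

Rooted ordered (plane) trees on m nodes have m−1 edges and are counted by C_{m−1}; m = 16 gives C_15. So P = C_15 = 9694845.
Sub-diagonal monotone paths from (0,0) to (9,9) biject with Dyck paths of semilength 9, giving C_9. So Q = C_9 = 4862.
P − Q = 9694845 − 4862 = 9689983.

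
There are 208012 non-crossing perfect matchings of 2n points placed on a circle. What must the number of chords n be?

12

Non-crossing pairings of 2n points on a circle are counted by C_n. The Catalan number equal to 208012 is C_12.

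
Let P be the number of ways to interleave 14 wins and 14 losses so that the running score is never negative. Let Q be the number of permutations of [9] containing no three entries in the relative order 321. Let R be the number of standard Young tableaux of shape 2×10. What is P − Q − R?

2652782

Ballot sequences with n votes each where one side never trails are Dyck words, counted by C_n; here n = 14. So P = C_14 = 2674440.
For any fixed pattern of length 3, the pattern-avoiding permutations of [9] number C_9. So Q = C_9 = 4862.
Standard Young tableaux of shape 2×n are counted by C_n; here n = 10. So R = C_10 = 16796.
P − Q − R = 2674440 − 4862 − 16796 = 2652782.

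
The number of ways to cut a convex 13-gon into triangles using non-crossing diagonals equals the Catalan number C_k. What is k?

11

The number of triangulations of a 13-gon is the Catalan number C_11 (index = sides − 2).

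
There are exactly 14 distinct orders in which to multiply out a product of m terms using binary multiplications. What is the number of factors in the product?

Parenthesizations of m factors are counted by C_{m−1}. The Catalan number equal to 14 is C_4.
So the index is 4, and the number of factors is 4 + 1 = 5.

5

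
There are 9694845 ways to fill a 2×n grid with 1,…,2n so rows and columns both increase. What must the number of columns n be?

15

Standard Young tableaux of shape 2×n are counted by C_n. Since C_15 = 9694845, the index is 15.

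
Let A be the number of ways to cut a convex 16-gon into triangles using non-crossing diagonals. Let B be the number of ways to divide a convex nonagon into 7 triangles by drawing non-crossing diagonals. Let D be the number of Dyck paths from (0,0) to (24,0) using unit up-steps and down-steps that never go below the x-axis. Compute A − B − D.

2465999

A convex 16-gon is triangulated into 14 triangles, and the number of such triangulations is the Catalan number C_{16−2} = C_14. So A = C_14 = 2674440.
Triangulations of a convex m-gon are counted by C_{m−2}; with m = 9 this is C_7. So B = C_7 = 429.
Paths of 12 up- and 12 down-steps that never dip below the axis are Dyck paths; their count is C_12. So D = C_12 = 208012.
A − B − D = 2674440 − 429 − 208012 = 2465999.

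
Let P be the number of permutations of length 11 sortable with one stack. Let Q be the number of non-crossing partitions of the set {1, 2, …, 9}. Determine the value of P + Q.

Stack-sortable permutations are exactly the 231-avoiding ones, counted by C_n; here n = 11. So P = C_11 = 58786.
The non-crossing partitions of [9] form a lattice of size C_9. So Q = C_9 = 4862.
P + Q = 58786 + 4862 = 63648.

63648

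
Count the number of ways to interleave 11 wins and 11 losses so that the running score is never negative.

Ballot sequences with n votes each where one side never trails are Dyck words, counted by C_n; here n = 11.
C_11 = C_10 · 2(2·10+1)/(10+2) = 16796 · 42/12 = 58786.

58786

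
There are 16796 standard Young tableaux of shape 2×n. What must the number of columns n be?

10

Standard Young tableaux of shape 2×n are counted by C_n. Since C_10 = 16796, the index is 10.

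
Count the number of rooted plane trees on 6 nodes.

42

Rooted ordered (plane) trees on m nodes have m−1 edges and are counted by C_{m−1}; m = 6 gives C_5.
C_5 = 42.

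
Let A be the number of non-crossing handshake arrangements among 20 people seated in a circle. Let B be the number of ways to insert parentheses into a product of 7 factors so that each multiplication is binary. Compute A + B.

Non-crossing handshake pairings of 2n people are counted by C_n; 20 people gives n = 10. So A = C_10 = 16796.
Ways to associate a product of 7 factors correspond to binary trees on 7 leaves, so the count is C_6. So B = C_6 = 132.
A + B = 16796 + 132 = 16928.

16928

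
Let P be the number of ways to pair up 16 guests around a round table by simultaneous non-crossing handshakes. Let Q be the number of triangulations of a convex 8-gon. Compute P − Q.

1298

Non-crossing handshake pairings of 2n people are counted by C_n; 16 people gives n = 8. So P = C_8 = 1430.
A convex 8-gon is triangulated into 6 triangles, and the number of such triangulations is the Catalan number C_{8−2} = C_6. So Q = C_6 = 132.
P − Q = 1430 − 132 = 1298.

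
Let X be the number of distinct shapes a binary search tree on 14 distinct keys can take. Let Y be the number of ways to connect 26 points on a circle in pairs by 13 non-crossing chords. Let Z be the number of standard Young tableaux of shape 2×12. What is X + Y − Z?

There are C_n binary search tree shapes on n keys; with n = 14 that is C_14. So X = C_14 = 2674440.
Non-crossing perfect matchings of 2n points on a circle are counted by C_n; with 26 points, n = 13. So Y = C_13 = 742900.
Standard Young tableaux of shape 2×n are counted by C_n; here n = 12. So Z = C_12 = 208012.
X + Y − Z = 2674440 + 742900 − 208012 = 3209328.

3209328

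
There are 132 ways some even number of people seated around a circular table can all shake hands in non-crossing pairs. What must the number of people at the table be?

12

Non-crossing handshake pairings of 2n people are counted by C_n. Since C_6 = 132, the index is 6.
So n = 6, and there are 2n = 12 people.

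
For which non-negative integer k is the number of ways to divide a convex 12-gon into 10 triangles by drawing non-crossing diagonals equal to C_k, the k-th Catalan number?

The number of triangulations of a 12-gon is the Catalan number C_10 (index = sides − 2).

10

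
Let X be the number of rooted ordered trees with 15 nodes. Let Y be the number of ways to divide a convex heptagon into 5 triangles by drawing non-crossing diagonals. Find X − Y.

2674398

Rooted ordered (plane) trees on m nodes have m−1 edges and are counted by C_{m−1}; m = 15 gives C_14. So X = C_14 = 2674440.
Triangulations of a convex m-gon are counted by C_{m−2}; with m = 7 this is C_5. So Y = C_5 = 42.
X − Y = 2674440 − 42 = 2674398.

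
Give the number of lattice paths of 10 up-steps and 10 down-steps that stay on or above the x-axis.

Dyck paths of semilength n (length 2n) are counted by C_n; here n = 10.
C_10 = 16796.

16796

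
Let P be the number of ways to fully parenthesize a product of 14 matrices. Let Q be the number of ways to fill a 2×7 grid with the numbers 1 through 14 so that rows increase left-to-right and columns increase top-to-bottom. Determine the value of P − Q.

742471

Ways to associate a product of 14 factors correspond to binary trees on 14 leaves, so the count is C_13. So P = C_13 = 742900.
By the hook-length formula (or a Dyck-path bijection), SYT of shape 2×7 number C_7. So Q = C_7 = 429.
P − Q = 742900 − 429 = 742471.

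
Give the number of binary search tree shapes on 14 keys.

2674440

Rooted binary trees with 14 nodes (each child slot possibly empty) number C_14.
C_14 = C_13 · 2(2·13+1)/(13+2) = 742900 · 54/15 = 2674440.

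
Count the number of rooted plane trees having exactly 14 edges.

Rooted ordered trees with n edges are counted by C_n; here n = 14.
C_14 = C(28,14)/15 = 40116600/15 = 2674440.

2674440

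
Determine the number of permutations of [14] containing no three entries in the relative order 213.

2674440

For any fixed pattern of length 3, the pattern-avoiding permutations of [14] number C_14.
C_14 = C_13 · 2(2·13+1)/(13+2) = 742900 · 54/15 = 2674440.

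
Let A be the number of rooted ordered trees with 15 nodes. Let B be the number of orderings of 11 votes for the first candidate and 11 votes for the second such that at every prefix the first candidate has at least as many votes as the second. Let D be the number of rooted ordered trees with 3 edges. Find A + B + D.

Rooted ordered (plane) trees on m nodes have m−1 edges and are counted by C_{m−1}; m = 15 gives C_14. So A = C_14 = 2674440.
Reading a vote for the leader as '(' and for the other as ')' turns such a sequence into a balanced string of 11 pairs, so the count is C_11. So B = C_11 = 58786.
A rooted plane tree with 3 edges has 4 nodes, and the count is C_3. So D = C_3 = 5.
A + B + D = 2674440 + 58786 + 5 = 2733231.

2733231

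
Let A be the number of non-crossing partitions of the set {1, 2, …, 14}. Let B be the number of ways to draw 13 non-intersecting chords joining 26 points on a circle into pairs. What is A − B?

The non-crossing partitions of [14] form a lattice of size C_14. So A = C_14 = 2674440.
Pairing 26 circle points by 13 non-crossing chords gives C_13 matchings. So B = C_13 = 742900.
A − B = 2674440 − 742900 = 1931540.

1931540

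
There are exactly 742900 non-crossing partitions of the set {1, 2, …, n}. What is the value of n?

13

Non-crossing partitions of [n] are counted by C_n. The Catalan number equal to 742900 is C_13.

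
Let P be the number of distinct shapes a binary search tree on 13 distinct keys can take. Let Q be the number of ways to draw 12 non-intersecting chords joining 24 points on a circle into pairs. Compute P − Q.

534888

Rooted binary trees with 13 nodes (each child slot possibly empty) number C_13. So P = C_13 = 742900.
Pairing 24 circle points by 12 non-crossing chords gives C_12 matchings. So Q = C_12 = 208012.
P − Q = 742900 − 208012 = 534888.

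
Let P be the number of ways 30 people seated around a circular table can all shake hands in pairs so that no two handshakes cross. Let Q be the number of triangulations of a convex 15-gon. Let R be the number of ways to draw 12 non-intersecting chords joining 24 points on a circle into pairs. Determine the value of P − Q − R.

8743933

With 30 = 2·15 people, non-crossing handshake pairings are non-crossing perfect matchings on a circle, counted by C_15. So P = C_15 = 9694845.
The number of triangulations of a 15-gon is the Catalan number C_13 (index = sides − 2). So Q = C_13 = 742900.
Pairing 24 circle points by 12 non-crossing chords gives C_12 matchings. So R = C_12 = 208012.
P − Q − R = 9694845 − 742900 − 208012 = 8743933.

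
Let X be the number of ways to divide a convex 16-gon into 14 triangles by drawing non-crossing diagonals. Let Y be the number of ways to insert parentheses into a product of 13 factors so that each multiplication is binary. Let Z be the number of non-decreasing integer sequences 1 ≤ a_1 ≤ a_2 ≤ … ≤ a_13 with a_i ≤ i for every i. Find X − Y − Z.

1723528

A convex 16-gon is triangulated into 14 triangles, and the number of such triangulations is the Catalan number C_{16−2} = C_14. So X = C_14 = 2674440.
Ways to associate a product of 13 factors correspond to binary trees on 13 leaves, so the count is C_12. So Y = C_12 = 208012.
Such sub-staircase sequences of length n are counted by C_n; here n = 13. So Z = C_13 = 742900.
X − Y − Z = 2674440 − 208012 − 742900 = 1723528.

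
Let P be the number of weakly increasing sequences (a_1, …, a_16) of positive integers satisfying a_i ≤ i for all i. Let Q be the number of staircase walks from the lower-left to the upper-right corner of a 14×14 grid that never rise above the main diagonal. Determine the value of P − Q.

Weakly increasing sequences with a_i ≤ i biject with Dyck paths of semilength 16, so there are C_16. So P = C_16 = 35357670.
Sub-diagonal monotone paths from (0,0) to (14,14) biject with Dyck paths of semilength 14, giving C_14. So Q = C_14 = 2674440.
P − Q = 35357670 − 2674440 = 32683230.

32683230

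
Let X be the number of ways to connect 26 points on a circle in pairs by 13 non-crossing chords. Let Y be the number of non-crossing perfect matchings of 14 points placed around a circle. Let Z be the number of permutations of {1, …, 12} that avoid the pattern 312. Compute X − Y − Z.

534459

Non-crossing perfect matchings of 2n points on a circle are counted by C_n; with 26 points, n = 13. So X = C_13 = 742900.
Pairing 14 circle points by 7 non-crossing chords gives C_7 matchings. So Y = C_7 = 429.
For any fixed pattern of length 3, the pattern-avoiding permutations of [12] number C_12. So Z = C_12 = 208012.
X − Y − Z = 742900 − 429 − 208012 = 534459.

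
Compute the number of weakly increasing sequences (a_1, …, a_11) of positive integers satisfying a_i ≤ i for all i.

58786

Such sub-staircase sequences of length n are counted by C_n; here n = 11.
C_11 = C(22,11)/12 = 705432/12 = 58786.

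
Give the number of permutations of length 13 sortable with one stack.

742900

By Knuth's characterisation, the stack-sortable permutations of length 13 are the 231-avoiders, numbering C_13.
C_13 = 742900.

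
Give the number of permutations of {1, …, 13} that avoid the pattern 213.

Permutations of [n] avoiding any single length-3 pattern are counted by C_n; here n = 13.
C_13 = C_12 · 2(2·12+1)/(12+2) = 208012 · 50/14 = 742900.

742900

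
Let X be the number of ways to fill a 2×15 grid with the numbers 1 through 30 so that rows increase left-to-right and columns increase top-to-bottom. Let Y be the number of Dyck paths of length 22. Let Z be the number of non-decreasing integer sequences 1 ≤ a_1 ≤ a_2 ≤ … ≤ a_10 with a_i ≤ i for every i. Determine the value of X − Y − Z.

9619263

Standard Young tableaux of shape 2×n are counted by C_n; here n = 15. So X = C_15 = 9694845.
Paths of 11 up- and 11 down-steps that never dip below the axis are Dyck paths; their count is C_11. So Y = C_11 = 58786.
Such sub-staircase sequences of length n are counted by C_n; here n = 10. So Z = C_10 = 16796.
X − Y − Z = 9694845 − 58786 − 16796 = 9619263.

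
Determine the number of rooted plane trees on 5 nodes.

A rooted plane tree on 5 nodes has 4 edges, and such trees are counted by C_4.
C_4 = C(8,4)/5 = 70/5 = 14.

14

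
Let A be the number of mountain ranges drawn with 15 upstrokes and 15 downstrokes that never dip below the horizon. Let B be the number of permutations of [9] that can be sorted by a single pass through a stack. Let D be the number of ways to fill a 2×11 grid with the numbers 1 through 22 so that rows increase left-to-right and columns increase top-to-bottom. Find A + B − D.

Dyck paths of semilength n (length 2n) are counted by C_n; here n = 15. So A = C_15 = 9694845.
Stack-sortable permutations are exactly the 231-avoiding ones, counted by C_n; here n = 9. So B = C_9 = 4862.
Standard Young tableaux of shape 2×n are counted by C_n; here n = 11. So D = C_11 = 58786.
A + B − D = 9694845 + 4862 − 58786 = 9640921.

9640921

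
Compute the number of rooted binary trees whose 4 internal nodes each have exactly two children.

14

Full binary trees with n internal nodes are counted by C_n; here n = 4.
C_4 = C(8,4)/5 = 70/5 = 14.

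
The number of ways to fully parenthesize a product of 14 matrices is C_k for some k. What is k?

Bracketing 14 factors into binary products is counted by C_{14−1} = C_13.

13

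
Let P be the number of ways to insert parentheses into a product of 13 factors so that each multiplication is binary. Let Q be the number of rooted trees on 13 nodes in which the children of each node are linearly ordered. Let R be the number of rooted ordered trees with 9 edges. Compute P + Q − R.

411162

Ways to associate a product of 13 factors correspond to binary trees on 13 leaves, so the count is C_12. So P = C_12 = 208012.
Rooted ordered (plane) trees on m nodes have m−1 edges and are counted by C_{m−1}; m = 13 gives C_12. So Q = C_12 = 208012.
Rooted ordered trees with n edges are counted by C_n; here n = 9. So R = C_9 = 4862.
P + Q − R = 208012 + 208012 − 4862 = 411162.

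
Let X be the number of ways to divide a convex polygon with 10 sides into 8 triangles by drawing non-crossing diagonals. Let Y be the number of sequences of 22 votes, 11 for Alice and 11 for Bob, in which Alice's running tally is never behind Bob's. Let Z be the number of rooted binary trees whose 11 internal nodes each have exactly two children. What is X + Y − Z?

A convex 10-gon is triangulated into 8 triangles, and the number of such triangulations is the Catalan number C_{10−2} = C_8. So X = C_8 = 1430.
Reading a vote for the leader as '(' and for the other as ')' turns such a sequence into a balanced string of 11 pairs, so the count is C_11. So Y = C_11 = 58786.
Full binary trees with n internal nodes are counted by C_n; here n = 11. So Z = C_11 = 58786.
X + Y − Z = 1430 + 58786 − 58786 = 1430.

1430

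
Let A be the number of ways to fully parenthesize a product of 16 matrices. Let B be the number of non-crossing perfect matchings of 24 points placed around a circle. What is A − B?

9486833

Bracketing 16 factors into binary products is counted by C_{16−1} = C_15. So A = C_15 = 9694845.
Pairing 24 circle points by 12 non-crossing chords gives C_12 matchings. So B = C_12 = 208012.
A − B = 9694845 − 208012 = 9486833.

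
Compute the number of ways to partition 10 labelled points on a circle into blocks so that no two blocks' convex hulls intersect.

The non-crossing partitions of [10] form a lattice of size C_10.
C_10 = C(20,10)/11 = 184756/11 = 16796.

16796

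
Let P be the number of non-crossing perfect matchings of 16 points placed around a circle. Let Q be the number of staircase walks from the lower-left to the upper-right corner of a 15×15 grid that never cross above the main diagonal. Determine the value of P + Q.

9696275

Non-crossing perfect matchings of 2n points on a circle are counted by C_n; with 16 points, n = 8. So P = C_8 = 1430.
Sub-diagonal monotone paths from (0,0) to (15,15) biject with Dyck paths of semilength 15, giving C_15. So Q = C_15 = 9694845.
P + Q = 1430 + 9694845 = 9696275.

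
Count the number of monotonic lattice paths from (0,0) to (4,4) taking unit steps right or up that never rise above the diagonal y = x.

14

Sub-diagonal monotone paths from (0,0) to (4,4) biject with Dyck paths of semilength 4, giving C_4.
C_4 = 14.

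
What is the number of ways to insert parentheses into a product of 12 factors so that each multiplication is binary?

58786

Parenthesizations of m factors correspond to full binary trees with m leaves, counted by C_{m−1}; m = 12 gives C_11.
C_11 = 58786.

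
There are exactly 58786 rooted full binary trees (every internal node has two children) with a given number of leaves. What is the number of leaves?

12

Full binary trees with L leaves are counted by C_{L−1}. The Catalan number equal to 58786 is C_11.
So the index is 11, and the number of leaves is 11 + 1 = 12.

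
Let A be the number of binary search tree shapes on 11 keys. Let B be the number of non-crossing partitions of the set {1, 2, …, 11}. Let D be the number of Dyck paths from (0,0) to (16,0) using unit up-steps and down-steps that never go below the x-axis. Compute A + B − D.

There are C_n binary search tree shapes on n keys; with n = 11 that is C_11. So A = C_11 = 58786.
Non-crossing partitions of an n-element set are counted by C_n; here n = 11. So B = C_11 = 58786.
A Dyck path with 8 up-steps and 8 down-steps has semilength 8, so there are C_8 of them. So D = C_8 = 1430.
A + B − D = 58786 + 58786 − 1430 = 116142.

116142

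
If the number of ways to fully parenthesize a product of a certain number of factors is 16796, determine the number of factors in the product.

Parenthesizations of m factors are counted by C_{m−1}, and C_10 = 16796.
So the index is 10, and the number of factors is 10 + 1 = 11.

11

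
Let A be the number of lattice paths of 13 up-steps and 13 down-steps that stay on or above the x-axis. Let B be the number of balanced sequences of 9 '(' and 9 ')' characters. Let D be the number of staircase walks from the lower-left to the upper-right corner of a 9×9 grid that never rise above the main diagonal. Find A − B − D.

733176

Paths of 13 up- and 13 down-steps that never dip below the axis are Dyck paths; their count is C_13. So A = C_13 = 742900.
A balanced arrangement of 9 bracket pairs is a Dyck word of semilength 9, so the count is C_9. So B = C_9 = 4862.
Monotone paths in an n×n grid that stay weakly below the diagonal are counted by C_n; here n = 9. So D = C_9 = 4862.
A − B − D = 742900 − 4862 − 4862 = 733176.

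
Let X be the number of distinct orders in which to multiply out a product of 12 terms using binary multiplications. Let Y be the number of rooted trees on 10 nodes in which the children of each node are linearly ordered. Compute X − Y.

Parenthesizations of m factors correspond to full binary trees with m leaves, counted by C_{m−1}; m = 12 gives C_11. So X = C_11 = 58786.
Rooted ordered (plane) trees on m nodes have m−1 edges and are counted by C_{m−1}; m = 10 gives C_9. So Y = C_9 = 4862.
X − Y = 58786 − 4862 = 53924.

53924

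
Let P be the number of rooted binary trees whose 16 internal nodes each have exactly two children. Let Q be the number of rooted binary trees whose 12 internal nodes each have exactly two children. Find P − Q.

35149658

The number of full binary trees on 16 internal nodes is the Catalan number C_16. So P = C_16 = 35357670.
Full binary trees with n internal nodes are counted by C_n; here n = 12. So Q = C_12 = 208012.
P − Q = 35357670 − 208012 = 35149658.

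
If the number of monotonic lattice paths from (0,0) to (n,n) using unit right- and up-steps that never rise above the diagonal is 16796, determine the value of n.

10

Such diagonal-avoiding paths in an n×n grid are counted by C_n, and C_10 = 16796.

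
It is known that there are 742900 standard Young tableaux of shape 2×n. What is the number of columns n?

Standard Young tableaux of shape 2×n are counted by C_n. The Catalan number equal to 742900 is C_13.

13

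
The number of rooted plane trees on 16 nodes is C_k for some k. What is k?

15

A rooted plane tree on 16 nodes has 15 edges, and such trees are counted by C_15.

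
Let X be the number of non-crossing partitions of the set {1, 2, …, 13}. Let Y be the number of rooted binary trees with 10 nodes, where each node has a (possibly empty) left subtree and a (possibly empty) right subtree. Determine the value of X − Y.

Non-crossing partitions of an n-element set are counted by C_n; here n = 13. So X = C_13 = 742900.
There are C_n binary search tree shapes on n keys; with n = 10 that is C_10. So Y = C_10 = 16796.
X − Y = 742900 − 16796 = 726104.

726104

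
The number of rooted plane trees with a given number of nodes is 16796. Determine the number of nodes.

Rooted ordered trees on m nodes are counted by C_{m−1}. Since C_10 = 16796, the index is 10.
So the index is 10, and the number of nodes is 10 + 1 = 11.

11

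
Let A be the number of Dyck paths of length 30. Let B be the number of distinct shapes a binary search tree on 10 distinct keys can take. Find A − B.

A Dyck path with 15 up-steps and 15 down-steps has semilength 15, so there are C_15 of them. So A = C_15 = 9694845.
Binary trees (left/right distinguished) on n nodes are counted by C_n; here n = 10. So B = C_10 = 16796.
A − B = 9694845 − 16796 = 9678049.

9678049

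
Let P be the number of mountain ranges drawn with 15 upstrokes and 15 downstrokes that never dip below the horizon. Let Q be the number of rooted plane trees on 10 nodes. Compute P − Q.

9689983

Paths of 15 up- and 15 down-steps that never dip below the axis are Dyck paths; their count is C_15. So P = C_15 = 9694845.
A rooted plane tree on 10 nodes has 9 edges, and such trees are counted by C_9. So Q = C_9 = 4862.
P − Q = 9694845 − 4862 = 9689983.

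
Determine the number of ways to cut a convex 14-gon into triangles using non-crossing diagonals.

The number of triangulations of a 14-gon is the Catalan number C_12 (index = sides − 2).
C_12 = C(24,12)/13 = 2704156/13 = 208012.

208012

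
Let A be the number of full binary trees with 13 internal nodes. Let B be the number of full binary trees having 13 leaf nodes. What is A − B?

The number of full binary trees on 13 internal nodes is the Catalan number C_13. So A = C_13 = 742900.
A full binary tree with L leaves has L−1 internal nodes and is counted by C_{L−1}; L = 13 gives C_12. So B = C_12 = 208012.
A − B = 742900 − 208012 = 534888.

534888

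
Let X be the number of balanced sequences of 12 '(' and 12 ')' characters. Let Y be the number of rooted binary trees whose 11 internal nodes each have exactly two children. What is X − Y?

149226

Balanced strings of n pairs of brackets are counted by C_n; here n = 12. So X = C_12 = 208012.
The number of full binary trees on 11 internal nodes is the Catalan number C_11. So Y = C_11 = 58786.
X − Y = 208012 − 58786 = 149226.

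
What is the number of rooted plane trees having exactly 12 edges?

A rooted plane tree with 12 edges has 13 nodes, and the count is C_12.
C_12 = C_11 · 2(2·11+1)/(11+2) = 58786 · 46/13 = 208012.

208012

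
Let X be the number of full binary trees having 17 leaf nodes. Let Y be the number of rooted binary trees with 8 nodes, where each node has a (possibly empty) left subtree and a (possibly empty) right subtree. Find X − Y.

A full binary tree with L leaves has L−1 internal nodes and is counted by C_{L−1}; L = 17 gives C_16. So X = C_16 = 35357670.
There are C_n binary search tree shapes on n keys; with n = 8 that is C_8. So Y = C_8 = 1430.
X − Y = 35357670 − 1430 = 35356240.

35356240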